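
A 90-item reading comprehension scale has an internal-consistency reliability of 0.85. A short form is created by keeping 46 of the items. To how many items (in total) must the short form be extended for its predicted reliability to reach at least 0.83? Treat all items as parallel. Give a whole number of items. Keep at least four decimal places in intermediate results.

First, r for the 46-item form: n = 46/90 = 0.5111, so r_46 = 0.5111·0.85/(1 + (0.5111 − 1)·0.85) = 0.7433
Then solve for n' with r_old = 0.7433, r_target = 0.83: n' = 0.83(1 − 0.7433)/[0.7433(1 − 0.83)] = 1.6861
Total items = 1.6861 × 46 = 77.56, rounded up to 78.

78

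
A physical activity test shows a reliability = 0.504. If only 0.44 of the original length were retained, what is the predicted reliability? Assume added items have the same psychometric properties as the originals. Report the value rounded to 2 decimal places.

0.31

r_new = (0.44 × 0.504) / (1 + (0.44 − 1) × 0.504)
r_new = 0.2218 / 0.7178 ≈ 0.3090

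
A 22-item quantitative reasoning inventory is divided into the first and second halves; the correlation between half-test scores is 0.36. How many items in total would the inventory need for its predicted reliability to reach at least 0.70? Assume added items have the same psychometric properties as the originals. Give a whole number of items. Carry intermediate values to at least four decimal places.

r_full = 2(0.36)/(1 + 0.36) = 0.5294
n = r_tgt(1 − r_full) / [r_full(1 − r_tgt)] = 0.70 × 0.4706 / (0.5294 × 0.30) ≈ 2.0742
Required items = 2.0742 × 22 = 45.63, so 46 items.

46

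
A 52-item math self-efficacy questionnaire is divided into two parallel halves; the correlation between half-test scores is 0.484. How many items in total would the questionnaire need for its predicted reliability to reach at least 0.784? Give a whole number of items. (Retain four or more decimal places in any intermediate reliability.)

101

Corrected full-test reliability: r_full = 2 × 0.484 / (1 + 0.484) ≈ 0.6523
Solve Spearman-Brown for n: n = 0.784(1 − 0.6523) / [0.6523(1 − 0.784)] = 1.9347
Required items = 1.9347 × 52 = 100.60, so 101 items.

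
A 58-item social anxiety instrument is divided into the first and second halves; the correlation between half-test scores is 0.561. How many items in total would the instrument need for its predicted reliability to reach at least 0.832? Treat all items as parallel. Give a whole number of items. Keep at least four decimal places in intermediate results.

113

Corrected full-test reliability: r_full = 2 × 0.561 / (1 + 0.561) ≈ 0.7188
n = r_tgt(1 − r_full) / [r_full(1 − r_tgt)] = 0.832 × 0.2812 / (0.7188 × 0.168) ≈ 1.9374
Items = 1.9374 × 58 ≈ 112.37 → 113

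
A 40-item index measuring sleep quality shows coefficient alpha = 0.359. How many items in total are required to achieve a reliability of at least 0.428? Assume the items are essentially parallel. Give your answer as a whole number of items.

54

Rearranging the Spearman-Brown formula for n,
n = r*(1 − r) / [ r (1 − r*) ]
n = [0.428 × 0.641] / [0.359 × 0.572]
n = 0.274348 / 0.205348 ≈ 1.3360
So the test needs 1.3360 × 40 ≈ 53.44 items; rounding up, 54.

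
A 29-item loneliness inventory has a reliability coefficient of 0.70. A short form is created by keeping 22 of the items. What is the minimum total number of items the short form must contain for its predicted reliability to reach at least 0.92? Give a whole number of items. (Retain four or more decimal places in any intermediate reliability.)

143

First, r for the 22-item form: n = 22/29 = 0.7586, so r_22 = 0.7586·0.70/(1 + (0.7586 − 1)·0.70) = 0.6390
Then solve for n' with r_old = 0.6390, r_target = 0.92: n' = 0.92(1 − 0.6390)/[0.6390(1 − 0.92)] = 6.4969
Total items = 6.4969 × 22 = 142.93, rounded up to 143.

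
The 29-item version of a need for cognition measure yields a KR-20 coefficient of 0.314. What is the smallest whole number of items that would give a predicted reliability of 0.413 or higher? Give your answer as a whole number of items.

n = [0.413 × 0.686] / [0.314 × 0.587]
n = 0.283318 / 0.184318 ≈ 1.5371
So the test needs 1.5371 × 29 ≈ 44.58 items; rounding up, 45.

45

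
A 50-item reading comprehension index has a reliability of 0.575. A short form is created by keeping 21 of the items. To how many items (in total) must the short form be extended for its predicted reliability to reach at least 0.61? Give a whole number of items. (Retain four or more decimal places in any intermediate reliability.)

First, r for the 21-item form: n = 21/50 = 0.4200, so r_21 = 0.4200·0.575/(1 + (0.4200 − 1)·0.575) = 0.3623
Then solve for n' with r_old = 0.3623, r_target = 0.61: n' = 0.61(1 − 0.3623)/[0.3623(1 − 0.61)] = 2.7530
Items = 2.7530 × 21 ≈ 57.81 → 58

58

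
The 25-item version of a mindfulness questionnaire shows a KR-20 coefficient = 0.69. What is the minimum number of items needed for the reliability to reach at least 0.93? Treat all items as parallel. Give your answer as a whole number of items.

Rearranging the Spearman-Brown formula for n,
n = r_target (1 − r_old) / [ r_old (1 − r_target) ]
n = 0.93 × (1 − 0.69) / [ 0.69 × (1 − 0.93) ]
n = 0.2883 / 0.0483 ≈ 5.9689
5.9689 × 25 = 149.22 → 150 items

150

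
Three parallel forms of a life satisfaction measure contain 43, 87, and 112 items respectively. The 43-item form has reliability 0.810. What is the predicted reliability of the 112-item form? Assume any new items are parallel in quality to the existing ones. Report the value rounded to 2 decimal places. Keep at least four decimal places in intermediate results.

0.92

The 87-item form is not needed; work directly from the 43-item form with n = 112/43 = 2.6047.
r_{112} = n·r / (1 + (n − 1)·r) = 2.1098 / 2.2998 ≈ 0.9174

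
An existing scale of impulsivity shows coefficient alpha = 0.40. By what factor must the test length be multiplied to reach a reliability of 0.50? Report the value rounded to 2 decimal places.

1.50

Spearman-Brown solved for the length factor n:
n = r*(1 − r) / [ r (1 − r*) ]
n = [0.50 × 0.60] / [0.40 × 0.50]
n = 0.3000 / 0.2000 ≈ 1.5000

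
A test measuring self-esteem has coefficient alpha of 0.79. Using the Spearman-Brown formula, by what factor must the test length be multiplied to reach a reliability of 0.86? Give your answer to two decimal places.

Invert Spearman-Brown to solve for n:
n = r*(1 − r) / [ r (1 − r*) ]
n = 0.86(1 − 0.79) / [0.79(1 − 0.86)]
n = 0.1806 / 0.1106 ≈ 1.6329

1.63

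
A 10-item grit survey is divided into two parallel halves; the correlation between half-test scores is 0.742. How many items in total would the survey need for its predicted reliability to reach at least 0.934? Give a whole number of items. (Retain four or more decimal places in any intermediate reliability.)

25

r_full = 2(0.742)/(1 + 0.742) = 0.8519
n = r_tgt(1 − r_full) / [r_full(1 − r_tgt)] = 0.934 × 0.1481 / (0.8519 × 0.066) ≈ 2.4602
Items = 2.4602 × 10 ≈ 24.60 → 25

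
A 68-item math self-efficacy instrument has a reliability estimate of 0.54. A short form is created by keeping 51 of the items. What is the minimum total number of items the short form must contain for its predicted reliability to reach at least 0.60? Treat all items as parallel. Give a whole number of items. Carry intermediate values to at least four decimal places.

87

Short-form reliability: n = 51/68 = 0.7500; r_51 = n·r/(1+(n−1)r) ≈ 0.4682
Then solve for n' with r_old = 0.4682, r_target = 0.60: n' = 0.60(1 − 0.4682)/[0.4682(1 − 0.60)] = 1.7038
Items = 1.7038 × 51 ≈ 86.89 → 87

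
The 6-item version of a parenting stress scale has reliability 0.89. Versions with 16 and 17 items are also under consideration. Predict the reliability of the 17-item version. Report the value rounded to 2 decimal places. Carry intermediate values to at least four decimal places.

0.96

Only the ratio of lengths matters: n = 17/6 = 2.8333
r_{17} = n·r / (1 + (n − 1)·r) = 2.5216 / 2.6316 ≈ 0.9582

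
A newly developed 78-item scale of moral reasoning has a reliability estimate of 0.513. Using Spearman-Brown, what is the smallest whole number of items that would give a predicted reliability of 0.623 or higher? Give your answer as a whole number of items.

Spearman-Brown solved for the length factor n:
n = r*(1 − r) / [ r (1 − r*) ]
n = 0.623(1 − 0.513) / [0.513(1 − 0.623)]
  = 0.303401 / 0.193401 = 1.5688
Items needed = n × 78 = 1.5688 × 78 ≈ 122.37 → round up to 123

123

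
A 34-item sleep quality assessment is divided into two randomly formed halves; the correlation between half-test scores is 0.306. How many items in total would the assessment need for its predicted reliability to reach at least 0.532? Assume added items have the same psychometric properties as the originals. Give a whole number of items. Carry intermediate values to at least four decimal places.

r_full = 2(0.306)/(1 + 0.306) = 0.4686
Solve Spearman-Brown for n: n = 0.532(1 − 0.4686) / [0.4686(1 − 0.532)] = 1.2891
Items = 1.2891 × 34 ≈ 43.83 → 44

44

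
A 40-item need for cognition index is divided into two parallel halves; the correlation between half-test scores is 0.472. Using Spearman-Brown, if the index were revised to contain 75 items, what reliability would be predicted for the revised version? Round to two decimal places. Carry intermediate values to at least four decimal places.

0.77

First correct the split-half correlation to full-test reliability: r_full = 2 × 0.472 / (1 + 0.472) ≈ 0.6413
Then adjust to 75 items: n = 75/40 = 1.8750
r_new = n·r_full / (1 + (n − 1)·r_full) = 1.2024 / 1.5611 ≈ 0.7702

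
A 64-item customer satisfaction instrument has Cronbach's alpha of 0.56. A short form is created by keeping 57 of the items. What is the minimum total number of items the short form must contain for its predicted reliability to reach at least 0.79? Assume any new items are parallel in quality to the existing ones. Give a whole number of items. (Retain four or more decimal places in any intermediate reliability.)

190

First, r for the 57-item form: n = 57/64 = 0.8906, so r_57 = 0.8906·0.56/(1 + (0.8906 − 1)·0.56) = 0.5313
Then solve for n' with r_old = 0.5313, r_target = 0.79: n' = 0.79(1 − 0.5313)/[0.5313(1 − 0.79)] = 3.3187
Items = 3.3187 × 57 ≈ 189.17 → 190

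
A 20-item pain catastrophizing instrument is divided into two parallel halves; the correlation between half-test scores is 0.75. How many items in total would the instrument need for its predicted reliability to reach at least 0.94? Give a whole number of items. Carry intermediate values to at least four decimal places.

53

Corrected full-test reliability: r_full = 2 × 0.75 / (1 + 0.75) ≈ 0.8571
Solve Spearman-Brown for n: n = 0.94(1 − 0.8571) / [0.8571(1 − 0.94)] = 2.6120
Items = 2.6120 × 20 ≈ 52.24 → 53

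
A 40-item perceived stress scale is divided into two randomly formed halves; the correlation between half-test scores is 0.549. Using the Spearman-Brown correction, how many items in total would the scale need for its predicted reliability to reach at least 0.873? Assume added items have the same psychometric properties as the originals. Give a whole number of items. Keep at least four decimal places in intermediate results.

Corrected full-test reliability: r_full = 2 × 0.549 / (1 + 0.549) ≈ 0.7088
n = r_tgt(1 − r_full) / [r_full(1 − r_tgt)] = 0.873 × 0.2912 / (0.7088 × 0.127) ≈ 2.8241
Items = 2.8241 × 40 ≈ 112.96 → 113

113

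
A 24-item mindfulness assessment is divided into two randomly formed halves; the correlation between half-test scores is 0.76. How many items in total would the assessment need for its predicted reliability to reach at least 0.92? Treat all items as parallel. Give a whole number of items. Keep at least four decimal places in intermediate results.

44

Corrected full-test reliability: r_full = 2 × 0.76 / (1 + 0.76) ≈ 0.8636
n = r_tgt(1 − r_full) / [r_full(1 − r_tgt)] = 0.92 × 0.1364 / (0.8636 × 0.08) ≈ 1.8164
Required items = 1.8164 × 24 = 43.59, so 44 items.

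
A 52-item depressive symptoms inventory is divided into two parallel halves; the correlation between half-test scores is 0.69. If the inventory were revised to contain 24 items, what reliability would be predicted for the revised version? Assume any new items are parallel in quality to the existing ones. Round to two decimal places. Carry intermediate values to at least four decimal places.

0.67

Full-test reliability from the split-half r: r_full = 2(0.69)/(1 + 0.69) = 0.8166
Then adjust to 24 items: n = 24/52 = 0.4615
r_new = n·r_full / (1 + (n − 1)·r_full) = 0.3769 / 0.5603 ≈ 0.6727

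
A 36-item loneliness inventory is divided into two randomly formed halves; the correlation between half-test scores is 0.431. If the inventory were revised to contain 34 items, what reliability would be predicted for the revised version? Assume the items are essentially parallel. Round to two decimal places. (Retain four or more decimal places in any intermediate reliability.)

Spearman-Brown correction (n = 2): r_full = 2·0.431/(1 + 0.431) = 0.6024
Length factor from 36 to 34 items: n = 34/36 = 0.9444
r_new = n·r_full / (1 + (n − 1)·r_full) = 0.5689 / 0.9665 ≈ 0.5886

0.59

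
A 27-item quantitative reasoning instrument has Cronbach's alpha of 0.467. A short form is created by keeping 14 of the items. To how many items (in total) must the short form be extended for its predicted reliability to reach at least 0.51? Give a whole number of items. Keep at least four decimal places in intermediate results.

33

Short-form reliability: n = 14/27 = 0.5185; r_14 = n·r/(1+(n−1)r) ≈ 0.3124
Length factor from the short form to reach 0.51: n' = 0.51(1 − 0.3124) / [0.3124(1 − 0.51)] ≈ 2.2909
Total items = 2.2909 × 14 = 32.07, rounded up to 33.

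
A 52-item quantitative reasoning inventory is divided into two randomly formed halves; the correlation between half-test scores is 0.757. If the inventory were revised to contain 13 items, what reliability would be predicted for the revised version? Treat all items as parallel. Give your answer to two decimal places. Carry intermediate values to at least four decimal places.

First correct the split-half correlation to full-test reliability: r_full = 2 × 0.757 / (1 + 0.757) ≈ 0.8617
Length factor from 52 to 13 items: n = 13/52 = 0.2500
r_new = n·r_full / (1 + (n − 1)·r_full) = 0.2154 / 0.3537 ≈ 0.6090

0.61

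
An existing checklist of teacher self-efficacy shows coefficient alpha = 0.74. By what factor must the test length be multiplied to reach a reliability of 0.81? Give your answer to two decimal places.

1.50

Spearman-Brown solved for the length factor n:
n = r_target (1 − r_old) / [ r_old (1 − r_target) ]
n = 0.81 × (1 − 0.74) / [ 0.74 × (1 − 0.81) ]
  = 0.2106 / 0.1406 = 1.4979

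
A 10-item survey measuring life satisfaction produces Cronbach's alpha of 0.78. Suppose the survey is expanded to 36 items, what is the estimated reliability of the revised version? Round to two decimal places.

0.93

Length ratio n = 36/10 = 3.6
By Spearman-Brown, r_new = n r / (1 + (n − 1) r).
r_new = (3.6 × 0.78) / (1 + (3.6 − 1) × 0.78)
r_new = 2.8080 / 3.0280 ≈ 0.9273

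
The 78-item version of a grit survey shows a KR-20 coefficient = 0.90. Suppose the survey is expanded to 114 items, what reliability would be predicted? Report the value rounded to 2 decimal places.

0.93

Length ratio n = 114/78 = 1.4615
Spearman-Brown: r_new = n·r / (1 + (n − 1)·r)
r_new = (1.4615 × 0.90) / (1 + (1.4615 − 1) × 0.90)
     = 1.3154 / 1.4154 = 0.9293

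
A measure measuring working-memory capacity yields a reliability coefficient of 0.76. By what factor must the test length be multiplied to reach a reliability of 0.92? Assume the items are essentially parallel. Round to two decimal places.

Invert Spearman-Brown to solve for n:
n = r_target (1 − r_old) / [ r_old (1 − r_target) ]
n = 0.92(1 − 0.76) / [0.76(1 − 0.92)]
  = 0.2208 / 0.0608 = 3.6316

3.63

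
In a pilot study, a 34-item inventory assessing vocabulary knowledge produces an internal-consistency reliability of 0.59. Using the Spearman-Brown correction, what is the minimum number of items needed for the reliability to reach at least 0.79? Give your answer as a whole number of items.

89

Rearranging the Spearman-Brown formula for n,
n = r*(1 − r) / [ r (1 − r*) ]
n = 0.79(1 − 0.59) / [0.59(1 − 0.79)]
  = 0.3239 / 0.1239 = 2.6142
Items needed = n × 34 = 2.6142 × 34 ≈ 88.88 → round up to 89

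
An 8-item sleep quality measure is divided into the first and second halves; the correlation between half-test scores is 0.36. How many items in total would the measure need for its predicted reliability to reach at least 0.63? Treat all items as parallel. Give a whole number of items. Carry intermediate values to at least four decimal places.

r_full = 2(0.36)/(1 + 0.36) = 0.5294
Solve Spearman-Brown for n: n = 0.63(1 − 0.5294) / [0.5294(1 − 0.63)] = 1.5136
Required items = 1.5136 × 8 = 12.11, so 13 items.

13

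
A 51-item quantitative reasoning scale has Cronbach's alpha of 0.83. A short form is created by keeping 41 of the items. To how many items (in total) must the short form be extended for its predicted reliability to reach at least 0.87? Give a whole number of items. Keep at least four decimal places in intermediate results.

70

Short-form reliability: n = 41/51 = 0.8039; r_41 = n·r/(1+(n−1)r) ≈ 0.7970
Length factor from the short form to reach 0.87: n' = 0.87(1 − 0.7970) / [0.7970(1 − 0.87)] ≈ 1.7046
Total items = 1.7046 × 41 = 69.89, rounded up to 70.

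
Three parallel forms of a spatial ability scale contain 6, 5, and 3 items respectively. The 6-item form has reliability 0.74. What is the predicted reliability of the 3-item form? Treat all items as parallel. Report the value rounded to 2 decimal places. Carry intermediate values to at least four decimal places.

The 5-item form is not needed; work directly from the 6-item form with n = 3/6 = 0.5000.
r_{3} = n·r / (1 + (n − 1)·r) = 0.3700 / 0.6300 ≈ 0.5873

0.59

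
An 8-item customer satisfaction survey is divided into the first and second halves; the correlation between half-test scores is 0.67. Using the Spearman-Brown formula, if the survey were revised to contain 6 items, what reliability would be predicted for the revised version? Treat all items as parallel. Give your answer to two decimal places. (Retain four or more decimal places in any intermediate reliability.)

Full-test reliability from the split-half r: r_full = 2(0.67)/(1 + 0.67) = 0.8024
Then adjust to 6 items: n = 6/8 = 0.7500
r_new = n·r_full / (1 + (n − 1)·r_full) = 0.6018 / 0.7994 ≈ 0.7528

0.75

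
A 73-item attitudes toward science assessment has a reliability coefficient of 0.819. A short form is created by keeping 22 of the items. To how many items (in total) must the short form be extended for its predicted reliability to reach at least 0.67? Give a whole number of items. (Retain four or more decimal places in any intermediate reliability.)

33

Short-form reliability: n = 22/73 = 0.3014; r_22 = n·r/(1+(n−1)r) ≈ 0.5770
Length factor from the short form to reach 0.67: n' = 0.67(1 − 0.5770) / [0.5770(1 − 0.67)] ≈ 1.4884
Items = 1.4884 × 22 ≈ 32.74 → 33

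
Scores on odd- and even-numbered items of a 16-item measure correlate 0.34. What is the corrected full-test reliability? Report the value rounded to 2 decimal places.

0.51

The full test is twice the length of either half (n = 2).
r_full = 2r_hh / (1 + r_hh) = 2 × 0.34 / (1 + 0.34)
r_full = 0.6800 / 1.3400 ≈ 0.5075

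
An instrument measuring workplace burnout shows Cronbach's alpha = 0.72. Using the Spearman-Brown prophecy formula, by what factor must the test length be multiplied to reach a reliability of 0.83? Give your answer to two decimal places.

n = 0.83(1 − 0.72) / [0.72(1 − 0.83)]
n = 0.2324 / 0.1224 ≈ 1.8987

1.90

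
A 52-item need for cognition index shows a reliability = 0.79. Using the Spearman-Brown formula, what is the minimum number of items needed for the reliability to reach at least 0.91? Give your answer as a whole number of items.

Rearranging the Spearman-Brown formula for n,
n = r*(1 − r) / [ r (1 − r*) ]
n = 0.91 × (1 − 0.79) / [ 0.79 × (1 − 0.91) ]
  = 0.1911 / 0.0711 = 2.6878
So the test needs 2.6878 × 52 ≈ 139.77 items; rounding up, 140.

140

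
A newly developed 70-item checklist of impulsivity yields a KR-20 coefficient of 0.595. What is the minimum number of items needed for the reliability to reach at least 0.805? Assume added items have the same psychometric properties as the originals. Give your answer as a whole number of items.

197

Invert Spearman-Brown to solve for n:
n = r*(1 − r) / [ r (1 − r*) ]
n = [0.805 × 0.405] / [0.595 × 0.195]
n = 0.326025 / 0.116025 ≈ 2.8100
2.8100 × 70 = 196.70 → 197 items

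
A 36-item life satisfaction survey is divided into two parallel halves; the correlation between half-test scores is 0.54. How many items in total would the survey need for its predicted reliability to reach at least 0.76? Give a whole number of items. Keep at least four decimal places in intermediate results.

49

r_full = 2(0.54)/(1 + 0.54) = 0.7013
n = r_tgt(1 − r_full) / [r_full(1 − r_tgt)] = 0.76 × 0.2987 / (0.7013 × 0.24) ≈ 1.3488
Required items = 1.3488 × 36 = 48.56, so 49 items.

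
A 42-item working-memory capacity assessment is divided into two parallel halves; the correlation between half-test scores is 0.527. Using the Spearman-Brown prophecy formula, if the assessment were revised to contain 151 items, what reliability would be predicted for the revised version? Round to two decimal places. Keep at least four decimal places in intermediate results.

Spearman-Brown correction (n = 2): r_full = 2·0.527/(1 + 0.527) = 0.6902
Length factor from 42 to 151 items: n = 151/42 = 3.5952
r_new = n·r_full / (1 + (n − 1)·r_full) = 2.4814 / 2.7912 ≈ 0.8890

0.89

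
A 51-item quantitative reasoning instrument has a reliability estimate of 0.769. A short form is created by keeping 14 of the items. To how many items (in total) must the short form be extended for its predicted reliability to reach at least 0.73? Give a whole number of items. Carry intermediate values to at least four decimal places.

42

First, r for the 14-item form: n = 14/51 = 0.2745, so r_14 = 0.2745·0.769/(1 + (0.2745 − 1)·0.769) = 0.4775
Then solve for n' with r_old = 0.4775, r_target = 0.73: n' = 0.73(1 − 0.4775)/[0.4775(1 − 0.73)] = 2.9585
Total items = 2.9585 × 14 = 41.42, rounded up to 42.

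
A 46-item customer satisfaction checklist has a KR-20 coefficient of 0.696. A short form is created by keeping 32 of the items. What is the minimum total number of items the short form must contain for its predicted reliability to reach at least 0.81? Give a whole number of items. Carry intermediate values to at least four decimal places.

First, r for the 32-item form: n = 32/46 = 0.6957, so r_32 = 0.6957·0.696/(1 + (0.6957 − 1)·0.696) = 0.6143
Then solve for n' with r_old = 0.6143, r_target = 0.81: n' = 0.81(1 − 0.6143)/[0.6143(1 − 0.81)] = 2.6767
Items = 2.6767 × 32 ≈ 85.65 → 86

86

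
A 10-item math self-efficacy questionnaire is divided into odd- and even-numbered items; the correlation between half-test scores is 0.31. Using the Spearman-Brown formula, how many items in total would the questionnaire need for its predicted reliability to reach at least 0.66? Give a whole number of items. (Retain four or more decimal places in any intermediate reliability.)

Corrected full-test reliability: r_full = 2 × 0.31 / (1 + 0.31) ≈ 0.4733
n = r_tgt(1 − r_full) / [r_full(1 − r_tgt)] = 0.66 × 0.5267 / (0.4733 × 0.34) ≈ 2.1602
Items = 2.1602 × 10 ≈ 21.60 → 22

22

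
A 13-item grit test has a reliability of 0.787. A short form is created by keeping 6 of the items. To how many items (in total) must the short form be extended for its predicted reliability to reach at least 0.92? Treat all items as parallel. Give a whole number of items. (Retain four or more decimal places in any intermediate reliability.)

First, r for the 6-item form: n = 6/13 = 0.4615, so r_6 = 0.4615·0.787/(1 + (0.4615 − 1)·0.787) = 0.6303
Then solve for n' with r_old = 0.6303, r_target = 0.92: n' = 0.92(1 − 0.6303)/[0.6303(1 − 0.92)] = 6.7453
Total items = 6.7453 × 6 = 40.47, rounded up to 41.

41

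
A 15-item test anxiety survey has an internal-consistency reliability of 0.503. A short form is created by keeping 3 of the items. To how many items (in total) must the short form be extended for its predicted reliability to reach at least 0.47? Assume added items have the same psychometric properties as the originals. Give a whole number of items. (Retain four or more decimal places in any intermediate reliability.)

14

First, r for the 3-item form: n = 3/15 = 0.2000, so r_3 = 0.2000·0.503/(1 + (0.2000 − 1)·0.503) = 0.1683
Length factor from the short form to reach 0.47: n' = 0.47(1 − 0.1683) / [0.1683(1 − 0.47)] ≈ 4.3823
Total items = 4.3823 × 3 = 13.15, rounded up to 14.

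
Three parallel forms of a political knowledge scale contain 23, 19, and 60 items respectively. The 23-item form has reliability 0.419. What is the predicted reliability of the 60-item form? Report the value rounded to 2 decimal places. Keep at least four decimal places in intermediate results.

0.65

Only the ratio of lengths matters: n = 60/23 = 2.6087
r_{60} = n·r / (1 + (n − 1)·r) = 1.0930 / 1.6740 ≈ 0.6529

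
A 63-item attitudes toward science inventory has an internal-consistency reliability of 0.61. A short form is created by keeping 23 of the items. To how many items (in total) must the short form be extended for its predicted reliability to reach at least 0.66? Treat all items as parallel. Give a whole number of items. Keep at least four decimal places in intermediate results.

79

Short-form reliability: n = 23/63 = 0.3651; r_23 = n·r/(1+(n−1)r) ≈ 0.3635
Length factor from the short form to reach 0.66: n' = 0.66(1 − 0.3635) / [0.3635(1 − 0.66)] ≈ 3.3991
Total items = 3.3991 × 23 = 78.18, rounded up to 79.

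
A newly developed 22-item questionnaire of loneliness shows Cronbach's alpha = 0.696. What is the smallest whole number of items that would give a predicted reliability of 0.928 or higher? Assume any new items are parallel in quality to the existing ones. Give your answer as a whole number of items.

124

n = [0.928 × 0.304] / [0.696 × 0.072]
n = 0.282112 / 0.050112 ≈ 5.6296
Items needed = n × 22 = 5.6296 × 22 ≈ 123.85 → round up to 124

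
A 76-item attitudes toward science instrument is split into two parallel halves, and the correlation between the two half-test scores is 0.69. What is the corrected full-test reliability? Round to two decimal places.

The full test is twice the length of either half (n = 2).
r_full = 2r_hh / (1 + r_hh) = 2 × 0.69 / (1 + 0.69)
       = 1.3800 / 1.6900 = 0.8166

0.82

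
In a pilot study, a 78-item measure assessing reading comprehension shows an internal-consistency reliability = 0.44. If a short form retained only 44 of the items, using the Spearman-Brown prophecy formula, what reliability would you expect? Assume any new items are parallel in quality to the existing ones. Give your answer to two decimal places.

0.31

Length ratio n = 44/78 = 0.5641
By Spearman-Brown, r_new = n r / (1 + (n − 1) r).
r_new = (0.5641 × 0.44) / (1 + (0.5641 − 1) × 0.44)
     = 0.2482 / 0.8082 = 0.3071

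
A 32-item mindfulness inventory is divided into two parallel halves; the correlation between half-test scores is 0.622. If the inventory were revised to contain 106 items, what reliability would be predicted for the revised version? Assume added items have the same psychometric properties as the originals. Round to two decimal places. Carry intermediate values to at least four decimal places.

Full-test reliability from the split-half r: r_full = 2(0.622)/(1 + 0.622) = 0.7670
Then adjust to 106 items: n = 106/32 = 3.3125
r_new = n·r_full / (1 + (n − 1)·r_full) = 2.5407 / 2.7737 ≈ 0.9160

0.92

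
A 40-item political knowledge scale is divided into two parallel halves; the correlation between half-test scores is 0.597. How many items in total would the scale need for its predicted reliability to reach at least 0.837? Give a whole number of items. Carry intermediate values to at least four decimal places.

70

Corrected full-test reliability: r_full = 2 × 0.597 / (1 + 0.597) ≈ 0.7477
Solve Spearman-Brown for n: n = 0.837(1 − 0.7477) / [0.7477(1 − 0.837)] = 1.7327
Required items = 1.7327 × 40 = 69.31, so 70 items.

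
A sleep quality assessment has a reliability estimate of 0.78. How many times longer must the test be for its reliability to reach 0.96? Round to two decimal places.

Rearranging the Spearman-Brown formula for n,
n = r_target (1 − r_old) / [ r_old (1 − r_target) ]
n = 0.96 × (1 − 0.78) / [ 0.78 × (1 − 0.96) ]
  = 0.2112 / 0.0312 = 6.7692

6.77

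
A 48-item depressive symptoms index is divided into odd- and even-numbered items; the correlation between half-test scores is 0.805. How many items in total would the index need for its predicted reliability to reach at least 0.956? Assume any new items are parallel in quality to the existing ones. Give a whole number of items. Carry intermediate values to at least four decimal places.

r_full = 2(0.805)/(1 + 0.805) = 0.8920
Solve Spearman-Brown for n: n = 0.956(1 − 0.8920) / [0.8920(1 − 0.956)] = 2.6307
Items = 2.6307 × 48 ≈ 126.27 → 127

127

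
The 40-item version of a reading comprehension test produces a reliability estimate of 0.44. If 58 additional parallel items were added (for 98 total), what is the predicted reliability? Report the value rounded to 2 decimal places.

0.66

The new length is 98/40 = 2.45 times the old.
r_new = 2.45·0.44 / [1 + (2.45 − 1)·0.44]
r_new = 1.0780 / 1.6380 ≈ 0.6581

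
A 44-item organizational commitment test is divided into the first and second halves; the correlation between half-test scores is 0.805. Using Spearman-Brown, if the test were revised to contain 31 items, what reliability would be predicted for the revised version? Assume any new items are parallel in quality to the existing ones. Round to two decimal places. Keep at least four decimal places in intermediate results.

0.85

First correct the split-half correlation to full-test reliability: r_full = 2 × 0.805 / (1 + 0.805) ≈ 0.8920
Then adjust to 31 items: n = 31/44 = 0.7045
r_new = n·r_full / (1 + (n − 1)·r_full) = 0.6284 / 0.7364 ≈ 0.8533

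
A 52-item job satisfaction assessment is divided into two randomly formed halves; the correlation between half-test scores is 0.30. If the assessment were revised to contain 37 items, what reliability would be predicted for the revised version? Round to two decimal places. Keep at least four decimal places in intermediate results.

First correct the split-half correlation to full-test reliability: r_full = 2 × 0.30 / (1 + 0.30) ≈ 0.4615
Then adjust to 37 items: n = 37/52 = 0.7115
r_new = n·r_full / (1 + (n − 1)·r_full) = 0.3284 / 0.8669 ≈ 0.3788

0.38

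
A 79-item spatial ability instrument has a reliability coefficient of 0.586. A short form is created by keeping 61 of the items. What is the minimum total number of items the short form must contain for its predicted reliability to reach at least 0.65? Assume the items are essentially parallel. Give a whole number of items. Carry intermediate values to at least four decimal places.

104

Short-form reliability: n = 61/79 = 0.7722; r_61 = n·r/(1+(n−1)r) ≈ 0.5222
Then solve for n' with r_old = 0.5222, r_target = 0.65: n' = 0.65(1 − 0.5222)/[0.5222(1 − 0.65)] = 1.6992
Total items = 1.6992 × 61 = 103.65, rounded up to 104.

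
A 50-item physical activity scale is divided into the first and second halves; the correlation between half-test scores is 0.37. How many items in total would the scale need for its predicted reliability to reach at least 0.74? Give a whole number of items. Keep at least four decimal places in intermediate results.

122

Corrected full-test reliability: r_full = 2 × 0.37 / (1 + 0.37) ≈ 0.5401
Solve Spearman-Brown for n: n = 0.74(1 − 0.5401) / [0.5401(1 − 0.74)] = 2.4235
Items = 2.4235 × 50 ≈ 121.18 → 122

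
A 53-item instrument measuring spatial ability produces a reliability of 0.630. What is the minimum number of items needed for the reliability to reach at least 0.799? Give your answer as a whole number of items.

124

Spearman-Brown solved for the length factor n:
n = r*(1 − r) / [ r (1 − r*) ]
n = 0.799(1 − 0.630) / [0.630(1 − 0.799)]
n = 0.295630 / 0.126630 ≈ 2.3346
2.3346 × 53 = 123.73 → 124 items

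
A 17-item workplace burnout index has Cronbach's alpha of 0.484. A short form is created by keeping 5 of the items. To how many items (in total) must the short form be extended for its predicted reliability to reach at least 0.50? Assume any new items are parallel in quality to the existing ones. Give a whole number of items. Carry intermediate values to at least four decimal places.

19

Short-form reliability: n = 5/17 = 0.2941; r_5 = n·r/(1+(n−1)r) ≈ 0.2162
Then solve for n' with r_old = 0.2162, r_target = 0.50: n' = 0.50(1 − 0.2162)/[0.2162(1 − 0.50)] = 3.6253
Total items = 3.6253 × 5 = 18.13, rounded up to 19.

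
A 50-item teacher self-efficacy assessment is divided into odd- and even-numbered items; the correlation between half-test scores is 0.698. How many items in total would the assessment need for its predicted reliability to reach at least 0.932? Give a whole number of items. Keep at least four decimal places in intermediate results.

149

r_full = 2(0.698)/(1 + 0.698) = 0.8221
n = r_tgt(1 − r_full) / [r_full(1 − r_tgt)] = 0.932 × 0.1779 / (0.8221 × 0.068) ≈ 2.9659
Required items = 2.9659 × 50 = 148.29, so 149 items.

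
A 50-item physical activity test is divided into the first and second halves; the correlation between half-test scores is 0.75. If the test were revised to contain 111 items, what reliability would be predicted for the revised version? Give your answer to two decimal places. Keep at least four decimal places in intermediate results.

First correct the split-half correlation to full-test reliability: r_full = 2 × 0.75 / (1 + 0.75) ≈ 0.8571
Length factor from 50 to 111 items: n = 111/50 = 2.2200
r_new = n·r_full / (1 + (n − 1)·r_full) = 1.9028 / 2.0457 ≈ 0.9301

0.93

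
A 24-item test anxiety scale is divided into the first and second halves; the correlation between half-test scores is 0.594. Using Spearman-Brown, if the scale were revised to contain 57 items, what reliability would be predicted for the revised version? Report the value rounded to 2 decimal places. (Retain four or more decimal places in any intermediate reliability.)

First correct the split-half correlation to full-test reliability: r_full = 2 × 0.594 / (1 + 0.594) ≈ 0.7453
Then adjust to 57 items: n = 57/24 = 2.3750
r_new = n·r_full / (1 + (n − 1)·r_full) = 1.7701 / 2.0248 ≈ 0.8742

0.87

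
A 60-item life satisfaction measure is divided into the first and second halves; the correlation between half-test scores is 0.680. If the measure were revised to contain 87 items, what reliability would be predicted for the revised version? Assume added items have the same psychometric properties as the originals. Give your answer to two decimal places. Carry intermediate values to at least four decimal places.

0.86

First correct the split-half correlation to full-test reliability: r_full = 2 × 0.680 / (1 + 0.680) ≈ 0.8095
Then adjust to 87 items: n = 87/60 = 1.4500
r_new = n·r_full / (1 + (n − 1)·r_full) = 1.1738 / 1.3643 ≈ 0.8604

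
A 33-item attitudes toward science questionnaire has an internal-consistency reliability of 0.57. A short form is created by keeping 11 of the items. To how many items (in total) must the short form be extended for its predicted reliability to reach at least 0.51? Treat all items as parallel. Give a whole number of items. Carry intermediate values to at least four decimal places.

First, r for the 11-item form: n = 11/33 = 0.3333, so r_11 = 0.3333·0.57/(1 + (0.3333 − 1)·0.57) = 0.3064
Then solve for n' with r_old = 0.3064, r_target = 0.51: n' = 0.51(1 − 0.3064)/[0.3064(1 − 0.51)] = 2.3561
Total items = 2.3561 × 11 = 25.92, rounded up to 26.

26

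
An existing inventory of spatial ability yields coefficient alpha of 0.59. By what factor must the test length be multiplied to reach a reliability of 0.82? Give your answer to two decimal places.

Spearman-Brown solved for the length factor n:
n = r_target (1 − r_old) / [ r_old (1 − r_target) ]
n = 0.82(1 − 0.59) / [0.59(1 − 0.82)]
  = 0.3362 / 0.1062 = 3.1657

3.17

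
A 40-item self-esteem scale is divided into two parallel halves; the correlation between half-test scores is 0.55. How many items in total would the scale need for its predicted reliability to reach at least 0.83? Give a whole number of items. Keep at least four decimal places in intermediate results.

Corrected full-test reliability: r_full = 2 × 0.55 / (1 + 0.55) ≈ 0.7097
n = r_tgt(1 − r_full) / [r_full(1 − r_tgt)] = 0.83 × 0.2903 / (0.7097 × 0.17) ≈ 1.9971
Required items = 1.9971 × 40 = 79.88, so 80 items.

80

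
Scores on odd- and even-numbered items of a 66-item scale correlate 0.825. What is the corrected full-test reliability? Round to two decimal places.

0.90

Each half is half the length of the full test, so the full test is n = 2 times a half.
r_full = 2r_hh / (1 + r_hh) = 2 × 0.825 / (1 + 0.825)
r_full = 1.6500 / 1.8250 ≈ 0.9041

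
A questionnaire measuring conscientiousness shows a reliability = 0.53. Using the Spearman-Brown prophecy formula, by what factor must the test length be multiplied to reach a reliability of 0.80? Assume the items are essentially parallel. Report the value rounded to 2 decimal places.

Spearman-Brown solved for the length factor n:
n = r*(1 − r) / [ r (1 − r*) ]
n = 0.80(1 − 0.53) / [0.53(1 − 0.80)]
n = 0.3760 / 0.1060 ≈ 3.5472

3.55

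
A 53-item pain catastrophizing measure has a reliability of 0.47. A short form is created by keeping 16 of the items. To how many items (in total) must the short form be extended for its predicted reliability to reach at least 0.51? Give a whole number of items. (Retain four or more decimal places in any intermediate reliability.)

63

Short-form reliability: n = 16/53 = 0.3019; r_16 = n·r/(1+(n−1)r) ≈ 0.2112
Length factor from the short form to reach 0.51: n' = 0.51(1 − 0.2112) / [0.2112(1 − 0.51)] ≈ 3.8873
Total items = 3.8873 × 16 = 62.20, rounded up to 63.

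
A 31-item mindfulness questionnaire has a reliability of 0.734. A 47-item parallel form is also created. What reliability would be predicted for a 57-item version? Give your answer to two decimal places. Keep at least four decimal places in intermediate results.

Only the ratio of lengths matters: n = 57/31 = 1.8387
r_{57} = n·r / (1 + (n − 1)·r) = 1.3496 / 1.6156 ≈ 0.8354

0.84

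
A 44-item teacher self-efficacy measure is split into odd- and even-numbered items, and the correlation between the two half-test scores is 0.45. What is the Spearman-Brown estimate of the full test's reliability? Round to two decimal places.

0.62

Each half is half the length of the full test, so the full test is n = 2 times a half.
r_full = 2r_hh / (1 + r_hh) = 2 × 0.45 / (1 + 0.45)
r_full = 0.9000 / 1.4500 ≈ 0.6207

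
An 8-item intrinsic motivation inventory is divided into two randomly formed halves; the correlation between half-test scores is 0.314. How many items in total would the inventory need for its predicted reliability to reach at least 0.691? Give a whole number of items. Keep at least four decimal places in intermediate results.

Corrected full-test reliability: r_full = 2 × 0.314 / (1 + 0.314) ≈ 0.4779
Solve Spearman-Brown for n: n = 0.691(1 − 0.4779) / [0.4779(1 − 0.691)] = 2.4431
Items = 2.4431 × 8 ≈ 19.54 → 20

20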